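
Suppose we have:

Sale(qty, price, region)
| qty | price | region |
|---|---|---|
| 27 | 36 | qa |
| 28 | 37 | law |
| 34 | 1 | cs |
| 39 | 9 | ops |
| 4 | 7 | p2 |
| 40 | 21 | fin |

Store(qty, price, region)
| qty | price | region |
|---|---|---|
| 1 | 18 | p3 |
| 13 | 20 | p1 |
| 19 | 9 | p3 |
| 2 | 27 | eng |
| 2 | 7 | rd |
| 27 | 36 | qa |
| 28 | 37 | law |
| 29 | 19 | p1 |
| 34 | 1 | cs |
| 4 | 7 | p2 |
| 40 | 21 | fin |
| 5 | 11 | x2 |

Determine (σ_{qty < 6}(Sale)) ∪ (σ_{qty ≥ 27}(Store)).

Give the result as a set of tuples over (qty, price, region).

{(27, 36, qa), (28, 37, law), (29, 19, p1), (34, 1, cs), (4, 7, p2), (40, 21, fin)}

Selection qty < 6: {(4, 7, p2)}
Selection qty ≥ 27: {(27, 36, qa), (28, 37, law), (29, 19, p1), (34, 1, cs), (40, 21, fin)}
Taking the union: {(27, 36, qa), (28, 37, law), (29, 19, p1), (34, 1, cs), (4, 7, p2), (40, 21, fin)}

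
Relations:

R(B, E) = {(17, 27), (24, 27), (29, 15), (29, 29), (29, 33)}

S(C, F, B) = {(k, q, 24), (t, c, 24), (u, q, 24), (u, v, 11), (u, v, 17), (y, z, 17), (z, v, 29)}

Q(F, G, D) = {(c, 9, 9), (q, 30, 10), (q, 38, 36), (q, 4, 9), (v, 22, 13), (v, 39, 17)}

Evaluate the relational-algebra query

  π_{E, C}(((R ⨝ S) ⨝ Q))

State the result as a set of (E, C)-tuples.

{(15, z), (27, k), (27, t), (27, u), (29, z), (33, z)}

R ⋈ S (natural join on B): {(17, 27, u, v), (17, 27, y, z), (24, 27, k, q), (24, 27, t, c), (24, 27, u, q), (29, 15, z, v), (29, 29, z, v), (29, 33, z, v)}
(R ⨝ S) ⋈ Q (natural join on F): {(17, 27, u, v, 22, 13), (17, 27, u, v, 39, 17), (24, 27, k, q, 30, 10), (24, 27, k, q, 38, 36), (24, 27, k, q, 4, 9), (24, 27, t, c, 9, 9), (24, 27, u, q, 30, 10), (24, 27, u, q, 38, 36), (24, 27, u, q, 4, 9), (29, 15, z, v, 22, 13), (29, 15, z, v, 39, 17), (29, 29, z, v, 22, 13), (29, 29, z, v, 39, 17), (29, 33, z, v, 22, 13), (29, 33, z, v, 39, 17)}
π_{E, C} gives {(15, z), (27, k), (27, t), (27, u), (29, z), (33, z)} (9 duplicate(s) eliminated).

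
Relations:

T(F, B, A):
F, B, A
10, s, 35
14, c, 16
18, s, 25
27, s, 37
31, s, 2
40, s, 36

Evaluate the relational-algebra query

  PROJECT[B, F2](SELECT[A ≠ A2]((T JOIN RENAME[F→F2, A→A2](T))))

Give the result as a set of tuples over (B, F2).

ρ[F→F2, A→A2]: schema becomes (F2, B, A2); tuples unchanged.
Joining T and RENAME[F→F2, A→A2](T) on B yields {(10, s, 35, 10, 35), (10, s, 35, 18, 25), (10, s, 35, 27, 37), (10, s, 35, 31, 2), (10, s, 35, 40, 36), (14, c, 16, 14, 16), (18, s, 25, 10, 35), (18, s, 25, 18, 25), (18, s, 25, 27, 37), (18, s, 25, 31, 2), (18, s, 25, 40, 36), (27, s, 37, 10, 35), (27, s, 37, 18, 25), (27, s, 37, 27, 37), (27, s, 37, 31, 2), (27, s, 37, 40, 36), (31, s, 2, 10, 35), (31, s, 2, 18, 25), (31, s, 2, 27, 37), (31, s, 2, 31, 2), (31, s, 2, 40, 36), (40, s, 36, 10, 35), (40, s, 36, 18, 25), (40, s, 36, 27, 37), (40, s, 36, 31, 2), (40, s, 36, 40, 36)}.
Filtering on A ≠ A2 leaves {(10, s, 35, 18, 25), (10, s, 35, 27, 37), (10, s, 35, 31, 2), (10, s, 35, 40, 36), (18, s, 25, 10, 35), (18, s, 25, 27, 37), (18, s, 25, 31, 2), (18, s, 25, 40, 36), (27, s, 37, 10, 35), (27, s, 37, 18, 25), (27, s, 37, 31, 2), (27, s, 37, 40, 36), (31, s, 2, 10, 35), (31, s, 2, 18, 25), (31, s, 2, 27, 37), (31, s, 2, 40, 36), (40, s, 36, 10, 35), (40, s, 36, 18, 25), (40, s, 36, 27, 37), (40, s, 36, 31, 2)}.
π[B, F2]: project onto (B, F2) (15 duplicate(s) eliminated) → {(s, 10), (s, 18), (s, 27), (s, 31), (s, 40)}

{(s, 10), (s, 18), (s, 27), (s, 31), (s, 40)}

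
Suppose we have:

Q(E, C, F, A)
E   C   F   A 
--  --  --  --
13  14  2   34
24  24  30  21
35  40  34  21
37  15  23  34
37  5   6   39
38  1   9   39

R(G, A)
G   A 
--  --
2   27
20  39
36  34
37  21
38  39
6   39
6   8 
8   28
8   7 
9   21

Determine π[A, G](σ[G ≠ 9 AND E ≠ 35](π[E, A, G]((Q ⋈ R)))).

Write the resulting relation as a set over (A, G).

{(21, 37), (34, 36), (39, 20), (39, 38), (39, 6)}

Natural join on A: {(13, 14, 2, 34, 36), (24, 24, 30, 21, 37), (24, 24, 30, 21, 9), (35, 40, 34, 21, 37), (35, 40, 34, 21, 9), (37, 15, 23, 34, 36), (37, 5, 6, 39, 20), (37, 5, 6, 39, 38), (37, 5, 6, 39, 6), (38, 1, 9, 39, 20), (38, 1, 9, 39, 38), (38, 1, 9, 39, 6)}
π[E, A, G]: project onto (E, A, G) → {(13, 34, 36), (24, 21, 37), (24, 21, 9), (35, 21, 37), (35, 21, 9), (37, 34, 36), (37, 39, 20), (37, 39, 38), (37, 39, 6), (38, 39, 20), (38, 39, 38), (38, 39, 6)}
σ[G ≠ 9 AND E ≠ 35]: keep tuples satisfying G ≠ 9 AND E ≠ 35 → {(13, 34, 36), (24, 21, 37), (37, 34, 36), (37, 39, 20), (37, 39, 38), (37, 39, 6), (38, 39, 20), (38, 39, 38), (38, 39, 6)}
π[A, G]: project onto (A, G) (4 duplicate(s) eliminated) → {(21, 37), (34, 36), (39, 20), (39, 38), (39, 6)}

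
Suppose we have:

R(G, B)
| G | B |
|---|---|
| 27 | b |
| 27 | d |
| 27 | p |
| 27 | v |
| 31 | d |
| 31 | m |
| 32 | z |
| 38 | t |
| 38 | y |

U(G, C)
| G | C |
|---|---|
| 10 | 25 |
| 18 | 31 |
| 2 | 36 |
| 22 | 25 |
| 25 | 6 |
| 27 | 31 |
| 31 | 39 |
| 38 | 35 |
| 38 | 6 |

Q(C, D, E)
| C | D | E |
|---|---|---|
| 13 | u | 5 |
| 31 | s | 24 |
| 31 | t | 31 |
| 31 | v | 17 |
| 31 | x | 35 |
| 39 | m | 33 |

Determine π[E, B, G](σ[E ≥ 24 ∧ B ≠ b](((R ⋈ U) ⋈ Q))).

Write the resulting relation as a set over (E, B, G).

{(24, d, 27), (24, p, 27), (24, v, 27), (31, d, 27), (31, p, 27), (31, v, 27), (33, d, 31), (33, m, 31), (35, d, 27), (35, p, 27), (35, v, 27)}

Natural join on G: {(27, b, 31), (27, d, 31), (27, p, 31), (27, v, 31), (31, d, 39), (31, m, 39), (38, t, 35), (38, t, 6), (38, y, 35), (38, y, 6)}
Natural join on C: {(27, b, 31, s, 24), (27, b, 31, t, 31), (27, b, 31, v, 17), (27, b, 31, x, 35), (27, d, 31, s, 24), (27, d, 31, t, 31), (27, d, 31, v, 17), (27, d, 31, x, 35), (27, p, 31, s, 24), (27, p, 31, t, 31), (27, p, 31, v, 17), (27, p, 31, x, 35), (27, v, 31, s, 24), (27, v, 31, t, 31), (27, v, 31, v, 17), (27, v, 31, x, 35), (31, d, 39, m, 33), (31, m, 39, m, 33)}
Apply σ_{E ≥ 24 ∧ B ≠ b}; surviving tuples: {(27, d, 31, s, 24), (27, d, 31, t, 31), (27, d, 31, x, 35), (27, p, 31, s, 24), (27, p, 31, t, 31), (27, p, 31, x, 35), (27, v, 31, s, 24), (27, v, 31, t, 31), (27, v, 31, x, 35), (31, d, 39, m, 33), (31, m, 39, m, 33)}
Projecting to E, B, G: {(24, d, 27), (24, p, 27), (24, v, 27), (31, d, 27), (31, p, 27), (31, v, 27), (33, d, 31), (33, m, 31), (35, d, 27), (35, p, 27), (35, v, 27)}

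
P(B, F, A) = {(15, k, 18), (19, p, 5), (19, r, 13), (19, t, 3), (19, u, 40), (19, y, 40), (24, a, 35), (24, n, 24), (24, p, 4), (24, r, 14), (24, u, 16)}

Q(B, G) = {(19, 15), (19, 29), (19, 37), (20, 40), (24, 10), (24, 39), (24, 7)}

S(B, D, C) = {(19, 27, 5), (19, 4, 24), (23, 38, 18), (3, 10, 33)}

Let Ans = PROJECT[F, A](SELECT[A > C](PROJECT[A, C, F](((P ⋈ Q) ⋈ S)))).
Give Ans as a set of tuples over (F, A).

P ⋈ Q (natural join on B): {(19, p, 5, 15), (19, p, 5, 29), (19, p, 5, 37), (19, r, 13, 15), (19, r, 13, 29), (19, r, 13, 37), (19, t, 3, 15), (19, t, 3, 29), (19, t, 3, 37), (19, u, 40, 15), (19, u, 40, 29), (19, u, 40, 37), (19, y, 40, 15), (19, y, 40, 29), (19, y, 40, 37), (24, a, 35, 10), (24, a, 35, 39), (24, a, 35, 7), (24, n, 24, 10), (24, n, 24, 39), (24, n, 24, 7), (24, p, 4, 10), (24, p, 4, 39), (24, p, 4, 7), (24, r, 14, 10), (24, r, 14, 39), (24, r, 14, 7), (24, u, 16, 10), (24, u, 16, 39), (24, u, 16, 7)}
(P ⋈ Q) ⋈ S (natural join on B): {(19, p, 5, 15, 27, 5), (19, p, 5, 15, 4, 24), (19, p, 5, 29, 27, 5), (19, p, 5, 29, 4, 24), (19, p, 5, 37, 27, 5), (19, p, 5, 37, 4, 24), (19, r, 13, 15, 27, 5), (19, r, 13, 15, 4, 24), (19, r, 13, 29, 27, 5), (19, r, 13, 29, 4, 24), (19, r, 13, 37, 27, 5), (19, r, 13, 37, 4, 24), (19, t, 3, 15, 27, 5), (19, t, 3, 15, 4, 24), (19, t, 3, 29, 27, 5), (19, t, 3, 29, 4, 24), (19, t, 3, 37, 27, 5), (19, t, 3, 37, 4, 24), (19, u, 40, 15, 27, 5), (19, u, 40, 15, 4, 24), (19, u, 40, 29, 27, 5), (19, u, 40, 29, 4, 24), (19, u, 40, 37, 27, 5), (19, u, 40, 37, 4, 24), (19, y, 40, 15, 27, 5), (19, y, 40, 15, 4, 24), (19, y, 40, 29, 27, 5), (19, y, 40, 29, 4, 24), (19, y, 40, 37, 27, 5), (19, y, 40, 37, 4, 24)}
Keep only column(s) A, C, F (20 duplicate(s) eliminated): {(13, 24, r), (13, 5, r), (3, 24, t), (3, 5, t), (40, 24, u), (40, 24, y), (40, 5, u), (40, 5, y), (5, 24, p), (5, 5, p)}
Filtering on A > C leaves {(13, 5, r), (40, 24, u), (40, 24, y), (40, 5, u), (40, 5, y)}.
Keep only column(s) F, A (2 duplicate(s) eliminated): {(r, 13), (u, 40), (y, 40)}

{(r, 13), (u, 40), (y, 40)}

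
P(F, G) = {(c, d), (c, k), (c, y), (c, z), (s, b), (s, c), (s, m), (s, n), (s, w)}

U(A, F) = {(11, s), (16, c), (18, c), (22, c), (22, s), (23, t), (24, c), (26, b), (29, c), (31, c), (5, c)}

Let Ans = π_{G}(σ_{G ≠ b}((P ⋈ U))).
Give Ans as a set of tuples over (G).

{c, d, k, m, n, w, y, z}

Natural join on F: {(c, d, 16), (c, d, 18), (c, d, 22), (c, d, 24), (c, d, 29), (c, d, 31), (c, d, 5), (c, k, 16), (c, k, 18), (c, k, 22), (c, k, 24), (c, k, 29), (c, k, 31), (c, k, 5), (c, y, 16), (c, y, 18), (c, y, 22), (c, y, 24), (c, y, 29), (c, y, 31), (c, y, 5), (c, z, 16), (c, z, 18), (c, z, 22), (c, z, 24), (c, z, 29), (c, z, 31), (c, z, 5), (s, b, 11), (s, b, 22), (s, c, 11), (s, c, 22), (s, m, 11), (s, m, 22), (s, n, 11), (s, n, 22), (s, w, 11), (s, w, 22)}
Filtering on G ≠ b leaves {(c, d, 16), (c, d, 18), (c, d, 22), (c, d, 24), (c, d, 29), (c, d, 31), (c, d, 5), (c, k, 16), (c, k, 18), (c, k, 22), (c, k, 24), (c, k, 29), (c, k, 31), (c, k, 5), (c, y, 16), (c, y, 18), (c, y, 22), (c, y, 24), (c, y, 29), (c, y, 31), (c, y, 5), (c, z, 16), (c, z, 18), (c, z, 22), (c, z, 24), (c, z, 29), (c, z, 31), (c, z, 5), (s, c, 11), (s, c, 22), (s, m, 11), (s, m, 22), (s, n, 11), (s, n, 22), (s, w, 11), (s, w, 22)}.
π[G]: project onto (G) (28 duplicate(s) eliminated) → {c, d, k, m, n, w, y, z}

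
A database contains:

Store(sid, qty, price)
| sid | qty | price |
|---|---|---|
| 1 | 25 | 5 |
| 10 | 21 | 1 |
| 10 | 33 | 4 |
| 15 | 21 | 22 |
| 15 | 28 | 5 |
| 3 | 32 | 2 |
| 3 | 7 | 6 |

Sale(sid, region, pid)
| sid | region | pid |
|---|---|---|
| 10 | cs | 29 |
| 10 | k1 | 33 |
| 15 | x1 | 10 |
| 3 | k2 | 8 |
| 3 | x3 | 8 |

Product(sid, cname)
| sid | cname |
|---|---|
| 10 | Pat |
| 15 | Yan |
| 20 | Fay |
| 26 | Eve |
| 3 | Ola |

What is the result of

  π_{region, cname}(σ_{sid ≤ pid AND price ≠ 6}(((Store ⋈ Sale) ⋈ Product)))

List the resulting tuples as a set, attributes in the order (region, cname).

{(cs, Pat), (k1, Pat), (k2, Ola), (x3, Ola)}

Store ⋈ Sale (natural join on sid): {(10, 21, 1, cs, 29), (10, 21, 1, k1, 33), (10, 33, 4, cs, 29), (10, 33, 4, k1, 33), (15, 21, 22, x1, 10), (15, 28, 5, x1, 10), (3, 32, 2, k2, 8), (3, 32, 2, x3, 8), (3, 7, 6, k2, 8), (3, 7, 6, x3, 8)}
(Store ⋈ Sale) ⋈ Product (natural join on sid): {(10, 21, 1, cs, 29, Pat), (10, 21, 1, k1, 33, Pat), (10, 33, 4, cs, 29, Pat), (10, 33, 4, k1, 33, Pat), (15, 21, 22, x1, 10, Yan), (15, 28, 5, x1, 10, Yan), (3, 32, 2, k2, 8, Ola), (3, 32, 2, x3, 8, Ola), (3, 7, 6, k2, 8, Ola), (3, 7, 6, x3, 8, Ola)}
Apply σ_{sid ≤ pid AND price ≠ 6}; surviving tuples: {(10, 21, 1, cs, 29, Pat), (10, 21, 1, k1, 33, Pat), (10, 33, 4, cs, 29, Pat), (10, 33, 4, k1, 33, Pat), (3, 32, 2, k2, 8, Ola), (3, 32, 2, x3, 8, Ola)}
Projecting to region, cname (2 duplicate(s) eliminated): {(cs, Pat), (k1, Pat), (k2, Ola), (x3, Ola)}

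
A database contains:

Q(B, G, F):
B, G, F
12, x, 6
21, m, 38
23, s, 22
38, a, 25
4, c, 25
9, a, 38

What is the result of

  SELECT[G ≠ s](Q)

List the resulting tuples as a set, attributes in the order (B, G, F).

{(12, x, 6), (21, m, 38), (38, a, 25), (4, c, 25), (9, a, 38)}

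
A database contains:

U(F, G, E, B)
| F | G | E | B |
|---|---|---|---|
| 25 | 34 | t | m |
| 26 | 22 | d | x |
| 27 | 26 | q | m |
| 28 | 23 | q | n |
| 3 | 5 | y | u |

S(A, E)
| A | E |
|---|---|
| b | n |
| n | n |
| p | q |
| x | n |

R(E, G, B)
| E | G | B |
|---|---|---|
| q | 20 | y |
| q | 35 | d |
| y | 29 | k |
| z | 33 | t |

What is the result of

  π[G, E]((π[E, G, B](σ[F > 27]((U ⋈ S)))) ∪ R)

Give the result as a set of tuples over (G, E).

{(20, q), (23, q), (29, y), (33, z), (35, q)}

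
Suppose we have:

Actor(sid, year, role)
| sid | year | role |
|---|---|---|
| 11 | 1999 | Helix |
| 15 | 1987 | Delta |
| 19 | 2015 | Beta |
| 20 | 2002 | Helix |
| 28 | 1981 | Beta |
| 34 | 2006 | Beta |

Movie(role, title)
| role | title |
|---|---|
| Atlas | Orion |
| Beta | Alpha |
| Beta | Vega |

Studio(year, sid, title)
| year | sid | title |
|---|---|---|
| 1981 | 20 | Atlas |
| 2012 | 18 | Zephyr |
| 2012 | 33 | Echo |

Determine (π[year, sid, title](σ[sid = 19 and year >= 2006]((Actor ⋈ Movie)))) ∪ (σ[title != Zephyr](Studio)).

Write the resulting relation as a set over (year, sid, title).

{(1981, 20, Atlas), (2012, 33, Echo), (2015, 19, Alpha), (2015, 19, Vega)}

Actor ⋈ Movie (natural join on role): {(19, 2015, Beta, Alpha), (19, 2015, Beta, Vega), (28, 1981, Beta, Alpha), (28, 1981, Beta, Vega), (34, 2006, Beta, Alpha), (34, 2006, Beta, Vega)}
Apply σ_{sid = 19 and year >= 2006}; surviving tuples: {(19, 2015, Beta, Alpha), (19, 2015, Beta, Vega)}
Keep only column(s) year, sid, title: {(2015, 19, Alpha), (2015, 19, Vega)}
Apply σ_{title != Zephyr}; surviving tuples: {(1981, 20, Atlas), (2012, 33, Echo)}
Set union of the two operands is {(1981, 20, Atlas), (2012, 33, Echo), (2015, 19, Alpha), (2015, 19, Vega)}.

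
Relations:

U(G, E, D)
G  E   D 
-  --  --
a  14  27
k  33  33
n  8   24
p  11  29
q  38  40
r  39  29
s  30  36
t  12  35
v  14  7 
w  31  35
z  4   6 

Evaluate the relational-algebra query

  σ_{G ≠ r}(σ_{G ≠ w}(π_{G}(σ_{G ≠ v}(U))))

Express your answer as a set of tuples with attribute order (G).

{a, k, n, p, q, s, t, z}

Apply σ_{G ≠ v}; surviving tuples: {(a, 14, 27), (k, 33, 33), (n, 8, 24), (p, 11, 29), (q, 38, 40), (r, 39, 29), (s, 30, 36), (t, 12, 35), (w, 31, 35), (z, 4, 6)}
Projecting to G: {a, k, n, p, q, r, s, t, w, z}
Apply σ_{G ≠ w}; surviving tuples: {a, k, n, p, q, r, s, t, z}
Apply σ_{G ≠ r}; surviving tuples: {a, k, n, p, q, s, t, z}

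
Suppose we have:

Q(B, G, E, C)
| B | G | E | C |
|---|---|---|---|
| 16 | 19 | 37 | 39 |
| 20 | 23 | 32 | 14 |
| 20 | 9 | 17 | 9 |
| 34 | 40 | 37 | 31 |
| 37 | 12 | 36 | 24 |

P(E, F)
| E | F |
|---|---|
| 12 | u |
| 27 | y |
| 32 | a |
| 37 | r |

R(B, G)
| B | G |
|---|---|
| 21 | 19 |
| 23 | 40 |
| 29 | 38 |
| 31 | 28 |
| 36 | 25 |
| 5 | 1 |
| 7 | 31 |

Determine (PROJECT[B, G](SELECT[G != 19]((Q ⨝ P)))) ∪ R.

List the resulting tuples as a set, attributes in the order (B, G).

{(20, 23), (21, 19), (23, 40), (29, 38), (31, 28), (34, 40), (36, 25), (5, 1), (7, 31)}

Q ⋈ P (natural join on E): {(16, 19, 37, 39, r), (20, 23, 32, 14, a), (34, 40, 37, 31, r)}
Apply σ_{G != 19}; surviving tuples: {(20, 23, 32, 14, a), (34, 40, 37, 31, r)}
π[B, G]: project onto (B, G) → {(20, 23), (34, 40)}
Taking the union: {(20, 23), (21, 19), (23, 40), (29, 38), (31, 28), (34, 40), (36, 25), (5, 1), (7, 31)}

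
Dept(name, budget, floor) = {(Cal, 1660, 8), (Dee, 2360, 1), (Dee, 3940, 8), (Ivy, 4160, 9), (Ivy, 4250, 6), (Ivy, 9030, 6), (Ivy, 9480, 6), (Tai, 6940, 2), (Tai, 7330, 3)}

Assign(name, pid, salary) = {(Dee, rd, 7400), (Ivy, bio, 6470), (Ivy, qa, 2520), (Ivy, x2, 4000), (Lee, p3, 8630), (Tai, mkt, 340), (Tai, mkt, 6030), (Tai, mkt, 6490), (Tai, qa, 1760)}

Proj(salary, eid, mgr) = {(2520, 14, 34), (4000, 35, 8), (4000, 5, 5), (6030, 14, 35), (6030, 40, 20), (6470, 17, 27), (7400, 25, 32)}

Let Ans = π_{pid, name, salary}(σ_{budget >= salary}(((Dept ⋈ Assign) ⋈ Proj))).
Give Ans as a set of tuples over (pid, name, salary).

Natural join on name: {(Dee, 2360, 1, rd, 7400), (Dee, 3940, 8, rd, 7400), (Ivy, 4160, 9, bio, 6470), (Ivy, 4160, 9, qa, 2520), (Ivy, 4160, 9, x2, 4000), (Ivy, 4250, 6, bio, 6470), (Ivy, 4250, 6, qa, 2520), (Ivy, 4250, 6, x2, 4000), (Ivy, 9030, 6, bio, 6470), (Ivy, 9030, 6, qa, 2520), (Ivy, 9030, 6, x2, 4000), (Ivy, 9480, 6, bio, 6470), (Ivy, 9480, 6, qa, 2520), (Ivy, 9480, 6, x2, 4000), (Tai, 6940, 2, mkt, 340), (Tai, 6940, 2, mkt, 6030), (Tai, 6940, 2, mkt, 6490), (Tai, 6940, 2, qa, 1760), (Tai, 7330, 3, mkt, 340), (Tai, 7330, 3, mkt, 6030), (Tai, 7330, 3, mkt, 6490), (Tai, 7330, 3, qa, 1760)}
Natural join on salary: {(Dee, 2360, 1, rd, 7400, 25, 32), (Dee, 3940, 8, rd, 7400, 25, 32), (Ivy, 4160, 9, bio, 6470, 17, 27), (Ivy, 4160, 9, qa, 2520, 14, 34), (Ivy, 4160, 9, x2, 4000, 35, 8), (Ivy, 4160, 9, x2, 4000, 5, 5), (Ivy, 4250, 6, bio, 6470, 17, 27), (Ivy, 4250, 6, qa, 2520, 14, 34), (Ivy, 4250, 6, x2, 4000, 35, 8), (Ivy, 4250, 6, x2, 4000, 5, 5), (Ivy, 9030, 6, bio, 6470, 17, 27), (Ivy, 9030, 6, qa, 2520, 14, 34), (Ivy, 9030, 6, x2, 4000, 35, 8), (Ivy, 9030, 6, x2, 4000, 5, 5), (Ivy, 9480, 6, bio, 6470, 17, 27), (Ivy, 9480, 6, qa, 2520, 14, 34), (Ivy, 9480, 6, x2, 4000, 35, 8), (Ivy, 9480, 6, x2, 4000, 5, 5), (Tai, 6940, 2, mkt, 6030, 14, 35), (Tai, 6940, 2, mkt, 6030, 40, 20), (Tai, 7330, 3, mkt, 6030, 14, 35), (Tai, 7330, 3, mkt, 6030, 40, 20)}
Selection budget >= salary: {(Ivy, 4160, 9, qa, 2520, 14, 34), (Ivy, 4160, 9, x2, 4000, 35, 8), (Ivy, 4160, 9, x2, 4000, 5, 5), (Ivy, 4250, 6, qa, 2520, 14, 34), (Ivy, 4250, 6, x2, 4000, 35, 8), (Ivy, 4250, 6, x2, 4000, 5, 5), (Ivy, 9030, 6, bio, 6470, 17, 27), (Ivy, 9030, 6, qa, 2520, 14, 34), (Ivy, 9030, 6, x2, 4000, 35, 8), (Ivy, 9030, 6, x2, 4000, 5, 5), (Ivy, 9480, 6, bio, 6470, 17, 27), (Ivy, 9480, 6, qa, 2520, 14, 34), (Ivy, 9480, 6, x2, 4000, 35, 8), (Ivy, 9480, 6, x2, 4000, 5, 5), (Tai, 6940, 2, mkt, 6030, 14, 35), (Tai, 6940, 2, mkt, 6030, 40, 20), (Tai, 7330, 3, mkt, 6030, 14, 35), (Tai, 7330, 3, mkt, 6030, 40, 20)}
Projecting to pid, name, salary (14 duplicate(s) eliminated): {(bio, Ivy, 6470), (mkt, Tai, 6030), (qa, Ivy, 2520), (x2, Ivy, 4000)}

{(bio, Ivy, 6470), (mkt, Tai, 6030), (qa, Ivy, 2520), (x2, Ivy, 4000)}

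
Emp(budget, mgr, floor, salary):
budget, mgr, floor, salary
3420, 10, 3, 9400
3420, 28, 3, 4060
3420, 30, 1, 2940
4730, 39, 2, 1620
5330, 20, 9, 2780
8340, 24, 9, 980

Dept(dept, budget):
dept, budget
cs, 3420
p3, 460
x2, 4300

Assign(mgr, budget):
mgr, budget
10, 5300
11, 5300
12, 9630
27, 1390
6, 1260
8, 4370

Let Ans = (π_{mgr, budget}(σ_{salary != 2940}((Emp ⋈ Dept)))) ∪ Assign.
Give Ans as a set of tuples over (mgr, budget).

{(10, 3420), (10, 5300), (11, 5300), (12, 9630), (27, 1390), (28, 3420), (6, 1260), (8, 4370)}

Natural join on budget: {(3420, 10, 3, 9400, cs), (3420, 28, 3, 4060, cs), (3420, 30, 1, 2940, cs)}
σ[salary != 2940]: keep tuples satisfying salary != 2940 → {(3420, 10, 3, 9400, cs), (3420, 28, 3, 4060, cs)}
Keep only column(s) mgr, budget: {(10, 3420), (28, 3420)}
Union: {(10, 3420), (28, 3420)} with {(10, 5300), (11, 5300), (12, 9630), (27, 1390), (6, 1260), (8, 4370)} → {(10, 3420), (10, 5300), (11, 5300), (12, 9630), (27, 1390), (28, 3420), (6, 1260), (8, 4370)}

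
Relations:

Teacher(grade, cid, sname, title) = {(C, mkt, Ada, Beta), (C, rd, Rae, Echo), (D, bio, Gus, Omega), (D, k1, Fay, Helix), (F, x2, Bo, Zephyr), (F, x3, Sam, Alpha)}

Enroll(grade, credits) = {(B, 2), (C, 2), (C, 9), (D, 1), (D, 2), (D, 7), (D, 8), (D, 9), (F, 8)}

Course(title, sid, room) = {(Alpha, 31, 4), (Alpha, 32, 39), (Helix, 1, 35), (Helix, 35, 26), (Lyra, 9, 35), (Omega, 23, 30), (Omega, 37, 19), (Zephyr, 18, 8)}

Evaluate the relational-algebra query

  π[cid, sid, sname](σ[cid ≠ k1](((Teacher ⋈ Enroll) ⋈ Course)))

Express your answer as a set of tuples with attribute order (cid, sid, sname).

Natural join on grade: {(C, mkt, Ada, Beta, 2), (C, mkt, Ada, Beta, 9), (C, rd, Rae, Echo, 2), (C, rd, Rae, Echo, 9), (D, bio, Gus, Omega, 1), (D, bio, Gus, Omega, 2), (D, bio, Gus, Omega, 7), (D, bio, Gus, Omega, 8), (D, bio, Gus, Omega, 9), (D, k1, Fay, Helix, 1), (D, k1, Fay, Helix, 2), (D, k1, Fay, Helix, 7), (D, k1, Fay, Helix, 8), (D, k1, Fay, Helix, 9), (F, x2, Bo, Zephyr, 8), (F, x3, Sam, Alpha, 8)}
Natural join on title: {(D, bio, Gus, Omega, 1, 23, 30), (D, bio, Gus, Omega, 1, 37, 19), (D, bio, Gus, Omega, 2, 23, 30), (D, bio, Gus, Omega, 2, 37, 19), (D, bio, Gus, Omega, 7, 23, 30), (D, bio, Gus, Omega, 7, 37, 19), (D, bio, Gus, Omega, 8, 23, 30), (D, bio, Gus, Omega, 8, 37, 19), (D, bio, Gus, Omega, 9, 23, 30), (D, bio, Gus, Omega, 9, 37, 19), (D, k1, Fay, Helix, 1, 1, 35), (D, k1, Fay, Helix, 1, 35, 26), (D, k1, Fay, Helix, 2, 1, 35), (D, k1, Fay, Helix, 2, 35, 26), (D, k1, Fay, Helix, 7, 1, 35), (D, k1, Fay, Helix, 7, 35, 26), (D, k1, Fay, Helix, 8, 1, 35), (D, k1, Fay, Helix, 8, 35, 26), (D, k1, Fay, Helix, 9, 1, 35), (D, k1, Fay, Helix, 9, 35, 26), (F, x2, Bo, Zephyr, 8, 18, 8), (F, x3, Sam, Alpha, 8, 31, 4), (F, x3, Sam, Alpha, 8, 32, 39)}
Apply σ_{cid ≠ k1}; surviving tuples: {(D, bio, Gus, Omega, 1, 23, 30), (D, bio, Gus, Omega, 1, 37, 19), (D, bio, Gus, Omega, 2, 23, 30), (D, bio, Gus, Omega, 2, 37, 19), (D, bio, Gus, Omega, 7, 23, 30), (D, bio, Gus, Omega, 7, 37, 19), (D, bio, Gus, Omega, 8, 23, 30), (D, bio, Gus, Omega, 8, 37, 19), (D, bio, Gus, Omega, 9, 23, 30), (D, bio, Gus, Omega, 9, 37, 19), (F, x2, Bo, Zephyr, 8, 18, 8), (F, x3, Sam, Alpha, 8, 31, 4), (F, x3, Sam, Alpha, 8, 32, 39)}
π[cid, sid, sname]: project onto (cid, sid, sname) (8 duplicate(s) eliminated) → {(bio, 23, Gus), (bio, 37, Gus), (x2, 18, Bo), (x3, 31, Sam), (x3, 32, Sam)}

{(bio, 23, Gus), (bio, 37, Gus), (x2, 18, Bo), (x3, 31, Sam), (x3, 32, Sam)}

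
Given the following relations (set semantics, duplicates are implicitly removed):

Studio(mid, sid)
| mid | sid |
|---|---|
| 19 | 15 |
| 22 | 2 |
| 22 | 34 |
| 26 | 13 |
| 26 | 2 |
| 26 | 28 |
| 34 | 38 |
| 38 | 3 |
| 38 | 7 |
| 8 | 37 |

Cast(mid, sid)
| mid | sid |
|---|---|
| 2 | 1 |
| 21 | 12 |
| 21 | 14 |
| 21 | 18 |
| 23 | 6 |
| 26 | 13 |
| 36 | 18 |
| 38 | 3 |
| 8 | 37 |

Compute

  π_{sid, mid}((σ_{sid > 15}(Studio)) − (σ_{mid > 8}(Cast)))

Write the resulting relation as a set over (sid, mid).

{(28, 26), (34, 22), (37, 8), (38, 34)}

Selection sid > 15: {(22, 34), (26, 28), (34, 38), (8, 37)}
Selection mid > 8: {(21, 12), (21, 14), (21, 18), (23, 6), (26, 13), (36, 18), (38, 3)}
Set difference of the two operands is {(22, 34), (26, 28), (34, 38), (8, 37)}.
π[sid, mid]: project onto (sid, mid) → {(28, 26), (34, 22), (37, 8), (38, 34)}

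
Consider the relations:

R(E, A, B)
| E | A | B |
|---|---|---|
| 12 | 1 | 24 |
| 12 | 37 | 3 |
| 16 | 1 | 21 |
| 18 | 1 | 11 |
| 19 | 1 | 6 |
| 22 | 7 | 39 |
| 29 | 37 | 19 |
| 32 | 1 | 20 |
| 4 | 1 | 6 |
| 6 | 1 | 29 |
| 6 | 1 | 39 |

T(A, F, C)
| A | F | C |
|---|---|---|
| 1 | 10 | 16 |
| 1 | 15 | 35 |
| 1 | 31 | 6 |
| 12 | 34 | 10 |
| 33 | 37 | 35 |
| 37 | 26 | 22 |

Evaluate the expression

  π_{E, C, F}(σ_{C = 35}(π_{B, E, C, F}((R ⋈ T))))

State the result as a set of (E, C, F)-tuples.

{(12, 35, 15), (16, 35, 15), (18, 35, 15), (19, 35, 15), (32, 35, 15), (4, 35, 15), (6, 35, 15)}

Joining R and T on A yields {(12, 1, 24, 10, 16), (12, 1, 24, 15, 35), (12, 1, 24, 31, 6), (12, 37, 3, 26, 22), (16, 1, 21, 10, 16), (16, 1, 21, 15, 35), (16, 1, 21, 31, 6), (18, 1, 11, 10, 16), (18, 1, 11, 15, 35), (18, 1, 11, 31, 6), (19, 1, 6, 10, 16), (19, 1, 6, 15, 35), (19, 1, 6, 31, 6), (29, 37, 19, 26, 22), (32, 1, 20, 10, 16), (32, 1, 20, 15, 35), (32, 1, 20, 31, 6), (4, 1, 6, 10, 16), (4, 1, 6, 15, 35), (4, 1, 6, 31, 6), (6, 1, 29, 10, 16), (6, 1, 29, 15, 35), (6, 1, 29, 31, 6), (6, 1, 39, 10, 16), (6, 1, 39, 15, 35), (6, 1, 39, 31, 6)}.
π[B, E, C, F]: project onto (B, E, C, F) → {(11, 18, 16, 10), (11, 18, 35, 15), (11, 18, 6, 31), (19, 29, 22, 26), (20, 32, 16, 10), (20, 32, 35, 15), (20, 32, 6, 31), (21, 16, 16, 10), (21, 16, 35, 15), (21, 16, 6, 31), (24, 12, 16, 10), (24, 12, 35, 15), (24, 12, 6, 31), (29, 6, 16, 10), (29, 6, 35, 15), (29, 6, 6, 31), (3, 12, 22, 26), (39, 6, 16, 10), (39, 6, 35, 15), (39, 6, 6, 31), (6, 19, 16, 10), (6, 19, 35, 15), (6, 19, 6, 31), (6, 4, 16, 10), (6, 4, 35, 15), (6, 4, 6, 31)}
Apply σ_{C = 35}; surviving tuples: {(11, 18, 35, 15), (20, 32, 35, 15), (21, 16, 35, 15), (24, 12, 35, 15), (29, 6, 35, 15), (39, 6, 35, 15), (6, 19, 35, 15), (6, 4, 35, 15)}
π[E, C, F]: project onto (E, C, F) (1 duplicate(s) eliminated) → {(12, 35, 15), (16, 35, 15), (18, 35, 15), (19, 35, 15), (32, 35, 15), (4, 35, 15), (6, 35, 15)}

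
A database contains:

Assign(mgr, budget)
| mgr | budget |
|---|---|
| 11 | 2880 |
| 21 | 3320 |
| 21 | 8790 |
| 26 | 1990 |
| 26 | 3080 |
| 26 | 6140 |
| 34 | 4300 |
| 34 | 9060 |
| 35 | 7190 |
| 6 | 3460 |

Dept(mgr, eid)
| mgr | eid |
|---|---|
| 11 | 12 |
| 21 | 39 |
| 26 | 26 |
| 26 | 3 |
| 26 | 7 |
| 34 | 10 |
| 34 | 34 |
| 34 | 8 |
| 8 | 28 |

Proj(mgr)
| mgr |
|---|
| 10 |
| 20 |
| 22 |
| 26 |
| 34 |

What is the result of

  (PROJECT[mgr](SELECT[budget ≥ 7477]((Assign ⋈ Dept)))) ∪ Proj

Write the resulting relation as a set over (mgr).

Natural join on mgr: {(11, 2880, 12), (21, 3320, 39), (21, 8790, 39), (26, 1990, 26), (26, 1990, 3), (26, 1990, 7), (26, 3080, 26), (26, 3080, 3), (26, 3080, 7), (26, 6140, 26), (26, 6140, 3), (26, 6140, 7), (34, 4300, 10), (34, 4300, 34), (34, 4300, 8), (34, 9060, 10), (34, 9060, 34), (34, 9060, 8)}
σ[budget ≥ 7477]: keep tuples satisfying budget ≥ 7477 → {(21, 8790, 39), (34, 9060, 10), (34, 9060, 34), (34, 9060, 8)}
Projecting to mgr (2 duplicate(s) eliminated): {21, 34}
Taking the union: {10, 20, 21, 22, 26, 34}

{10, 20, 21, 22, 26, 34}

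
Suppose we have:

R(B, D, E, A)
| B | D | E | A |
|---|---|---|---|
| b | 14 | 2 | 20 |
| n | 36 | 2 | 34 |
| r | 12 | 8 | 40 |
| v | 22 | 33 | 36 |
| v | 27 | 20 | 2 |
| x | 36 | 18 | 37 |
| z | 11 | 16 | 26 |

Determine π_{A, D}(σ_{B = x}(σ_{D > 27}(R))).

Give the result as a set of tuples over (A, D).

Filtering on D > 27 leaves {(n, 36, 2, 34), (x, 36, 18, 37)}.
Filtering on B = x leaves {(x, 36, 18, 37)}.
Keep only column(s) A, D: {(37, 36)}

{(37, 36)}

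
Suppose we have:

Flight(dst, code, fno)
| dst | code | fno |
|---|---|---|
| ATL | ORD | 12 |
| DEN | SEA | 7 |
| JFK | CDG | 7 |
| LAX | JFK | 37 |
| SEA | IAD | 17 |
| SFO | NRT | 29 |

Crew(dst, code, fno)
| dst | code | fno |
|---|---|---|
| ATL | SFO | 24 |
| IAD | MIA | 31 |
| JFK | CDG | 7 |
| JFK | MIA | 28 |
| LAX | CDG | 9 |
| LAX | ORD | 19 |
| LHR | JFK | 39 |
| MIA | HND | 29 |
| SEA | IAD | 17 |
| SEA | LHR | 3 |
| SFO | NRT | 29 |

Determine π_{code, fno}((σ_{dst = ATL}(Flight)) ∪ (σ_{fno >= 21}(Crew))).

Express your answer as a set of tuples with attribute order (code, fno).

{(HND, 29), (JFK, 39), (MIA, 28), (MIA, 31), (NRT, 29), (ORD, 12), (SFO, 24)}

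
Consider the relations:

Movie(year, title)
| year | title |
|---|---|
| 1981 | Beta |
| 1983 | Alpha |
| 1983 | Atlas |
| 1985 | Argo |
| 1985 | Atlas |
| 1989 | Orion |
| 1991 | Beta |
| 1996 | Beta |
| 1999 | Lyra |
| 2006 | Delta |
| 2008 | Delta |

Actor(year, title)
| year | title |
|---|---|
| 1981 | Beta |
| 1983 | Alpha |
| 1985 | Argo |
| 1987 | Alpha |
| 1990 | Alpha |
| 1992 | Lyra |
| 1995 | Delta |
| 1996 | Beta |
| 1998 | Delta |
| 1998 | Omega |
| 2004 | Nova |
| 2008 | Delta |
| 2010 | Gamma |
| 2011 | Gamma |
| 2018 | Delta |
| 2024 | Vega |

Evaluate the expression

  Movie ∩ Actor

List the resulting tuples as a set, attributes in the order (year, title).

{(1981, Beta), (1983, Alpha), (1985, Argo), (1996, Beta), (2008, Delta)}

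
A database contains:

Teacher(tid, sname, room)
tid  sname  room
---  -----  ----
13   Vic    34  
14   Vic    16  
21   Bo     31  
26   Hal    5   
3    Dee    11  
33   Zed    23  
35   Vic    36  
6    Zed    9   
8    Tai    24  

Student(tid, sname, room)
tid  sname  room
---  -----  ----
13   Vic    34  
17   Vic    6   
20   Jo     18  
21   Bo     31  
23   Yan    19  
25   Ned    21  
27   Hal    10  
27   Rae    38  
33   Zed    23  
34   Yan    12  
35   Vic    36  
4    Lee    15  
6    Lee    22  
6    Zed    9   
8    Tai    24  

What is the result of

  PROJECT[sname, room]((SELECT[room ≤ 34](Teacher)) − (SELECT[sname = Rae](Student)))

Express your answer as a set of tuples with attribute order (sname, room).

{(Bo, 31), (Dee, 11), (Hal, 5), (Tai, 24), (Vic, 16), (Vic, 34), (Zed, 23), (Zed, 9)}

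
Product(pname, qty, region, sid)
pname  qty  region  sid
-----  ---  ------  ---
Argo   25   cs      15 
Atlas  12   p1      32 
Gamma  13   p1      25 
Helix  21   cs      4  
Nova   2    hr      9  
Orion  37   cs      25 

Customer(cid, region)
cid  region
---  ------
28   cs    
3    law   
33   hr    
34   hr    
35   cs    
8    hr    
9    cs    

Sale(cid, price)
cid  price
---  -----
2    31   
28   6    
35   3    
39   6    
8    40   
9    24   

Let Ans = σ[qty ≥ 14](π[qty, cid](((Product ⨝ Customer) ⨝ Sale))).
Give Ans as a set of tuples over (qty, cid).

Natural join on region: {(Argo, 25, cs, 15, 28), (Argo, 25, cs, 15, 35), (Argo, 25, cs, 15, 9), (Helix, 21, cs, 4, 28), (Helix, 21, cs, 4, 35), (Helix, 21, cs, 4, 9), (Nova, 2, hr, 9, 33), (Nova, 2, hr, 9, 34), (Nova, 2, hr, 9, 8), (Orion, 37, cs, 25, 28), (Orion, 37, cs, 25, 35), (Orion, 37, cs, 25, 9)}
Natural join on cid: {(Argo, 25, cs, 15, 28, 6), (Argo, 25, cs, 15, 35, 3), (Argo, 25, cs, 15, 9, 24), (Helix, 21, cs, 4, 28, 6), (Helix, 21, cs, 4, 35, 3), (Helix, 21, cs, 4, 9, 24), (Nova, 2, hr, 9, 8, 40), (Orion, 37, cs, 25, 28, 6), (Orion, 37, cs, 25, 35, 3), (Orion, 37, cs, 25, 9, 24)}
π[qty, cid]: project onto (qty, cid) → {(2, 8), (21, 28), (21, 35), (21, 9), (25, 28), (25, 35), (25, 9), (37, 28), (37, 35), (37, 9)}
Filtering on qty ≥ 14 leaves {(21, 28), (21, 35), (21, 9), (25, 28), (25, 35), (25, 9), (37, 28), (37, 35), (37, 9)}.

{(21, 28), (21, 35), (21, 9), (25, 28), (25, 35), (25, 9), (37, 28), (37, 35), (37, 9)}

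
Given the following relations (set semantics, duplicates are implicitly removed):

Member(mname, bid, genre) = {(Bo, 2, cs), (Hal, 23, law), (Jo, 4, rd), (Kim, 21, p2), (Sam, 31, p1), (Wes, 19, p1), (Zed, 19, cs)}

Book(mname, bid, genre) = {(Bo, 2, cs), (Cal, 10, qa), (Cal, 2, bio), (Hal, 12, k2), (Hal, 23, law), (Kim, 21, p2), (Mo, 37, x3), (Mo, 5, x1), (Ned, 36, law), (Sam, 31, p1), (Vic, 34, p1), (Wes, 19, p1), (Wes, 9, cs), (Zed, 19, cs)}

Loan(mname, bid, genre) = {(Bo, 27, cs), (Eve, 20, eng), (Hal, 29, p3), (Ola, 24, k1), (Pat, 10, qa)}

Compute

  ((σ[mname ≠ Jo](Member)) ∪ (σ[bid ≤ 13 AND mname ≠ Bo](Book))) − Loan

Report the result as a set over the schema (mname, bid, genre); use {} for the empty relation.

Apply σ_{mname ≠ Jo}; surviving tuples: {(Bo, 2, cs), (Hal, 23, law), (Kim, 21, p2), (Sam, 31, p1), (Wes, 19, p1), (Zed, 19, cs)}
Apply σ_{bid ≤ 13 AND mname ≠ Bo}; surviving tuples: {(Cal, 10, qa), (Cal, 2, bio), (Hal, 12, k2), (Mo, 5, x1), (Wes, 9, cs)}
Taking the union: {(Bo, 2, cs), (Cal, 10, qa), (Cal, 2, bio), (Hal, 12, k2), (Hal, 23, law), (Kim, 21, p2), (Mo, 5, x1), (Sam, 31, p1), (Wes, 19, p1), (Wes, 9, cs), (Zed, 19, cs)}
Taking the difference: {(Bo, 2, cs), (Cal, 10, qa), (Cal, 2, bio), (Hal, 12, k2), (Hal, 23, law), (Kim, 21, p2), (Mo, 5, x1), (Sam, 31, p1), (Wes, 19, p1), (Wes, 9, cs), (Zed, 19, cs)}

{(Bo, 2, cs), (Cal, 10, qa), (Cal, 2, bio), (Hal, 12, k2), (Hal, 23, law), (Kim, 21, p2), (Mo, 5, x1), (Sam, 31, p1), (Wes, 19, p1), (Wes, 9, cs), (Zed, 19, cs)}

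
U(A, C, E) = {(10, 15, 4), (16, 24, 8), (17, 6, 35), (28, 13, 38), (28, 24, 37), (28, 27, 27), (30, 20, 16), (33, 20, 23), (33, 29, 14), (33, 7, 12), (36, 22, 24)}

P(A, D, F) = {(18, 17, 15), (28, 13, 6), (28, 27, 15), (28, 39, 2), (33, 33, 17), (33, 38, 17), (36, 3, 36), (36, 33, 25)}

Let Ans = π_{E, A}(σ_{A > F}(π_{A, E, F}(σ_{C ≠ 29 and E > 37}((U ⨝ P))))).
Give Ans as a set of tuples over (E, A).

U ⋈ P (natural join on A): {(28, 13, 38, 13, 6), (28, 13, 38, 27, 15), (28, 13, 38, 39, 2), (28, 24, 37, 13, 6), (28, 24, 37, 27, 15), (28, 24, 37, 39, 2), (28, 27, 27, 13, 6), (28, 27, 27, 27, 15), (28, 27, 27, 39, 2), (33, 20, 23, 33, 17), (33, 20, 23, 38, 17), (33, 29, 14, 33, 17), (33, 29, 14, 38, 17), (33, 7, 12, 33, 17), (33, 7, 12, 38, 17), (36, 22, 24, 3, 36), (36, 22, 24, 33, 25)}
Apply σ_{C ≠ 29 and E > 37}; surviving tuples: {(28, 13, 38, 13, 6), (28, 13, 38, 27, 15), (28, 13, 38, 39, 2)}
Keep only column(s) A, E, F: {(28, 38, 15), (28, 38, 2), (28, 38, 6)}
Apply σ_{A > F}; surviving tuples: {(28, 38, 15), (28, 38, 2), (28, 38, 6)}
Keep only column(s) E, A (2 duplicate(s) eliminated): {(38, 28)}

{(38, 28)}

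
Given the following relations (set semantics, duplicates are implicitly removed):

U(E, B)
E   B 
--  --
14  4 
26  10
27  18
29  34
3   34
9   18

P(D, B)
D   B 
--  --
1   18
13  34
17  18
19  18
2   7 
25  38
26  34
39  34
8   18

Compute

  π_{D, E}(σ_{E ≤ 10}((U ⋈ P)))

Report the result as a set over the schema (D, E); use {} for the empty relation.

{(1, 9), (13, 3), (17, 9), (19, 9), (26, 3), (39, 3), (8, 9)}

Joining U and P on B yields {(27, 18, 1), (27, 18, 17), (27, 18, 19), (27, 18, 8), (29, 34, 13), (29, 34, 26), (29, 34, 39), (3, 34, 13), (3, 34, 26), (3, 34, 39), (9, 18, 1), (9, 18, 17), (9, 18, 19), (9, 18, 8)}.
σ[E ≤ 10]: keep tuples satisfying E ≤ 10 → {(3, 34, 13), (3, 34, 26), (3, 34, 39), (9, 18, 1), (9, 18, 17), (9, 18, 19), (9, 18, 8)}
Keep only column(s) D, E: {(1, 9), (13, 3), (17, 9), (19, 9), (26, 3), (39, 3), (8, 9)}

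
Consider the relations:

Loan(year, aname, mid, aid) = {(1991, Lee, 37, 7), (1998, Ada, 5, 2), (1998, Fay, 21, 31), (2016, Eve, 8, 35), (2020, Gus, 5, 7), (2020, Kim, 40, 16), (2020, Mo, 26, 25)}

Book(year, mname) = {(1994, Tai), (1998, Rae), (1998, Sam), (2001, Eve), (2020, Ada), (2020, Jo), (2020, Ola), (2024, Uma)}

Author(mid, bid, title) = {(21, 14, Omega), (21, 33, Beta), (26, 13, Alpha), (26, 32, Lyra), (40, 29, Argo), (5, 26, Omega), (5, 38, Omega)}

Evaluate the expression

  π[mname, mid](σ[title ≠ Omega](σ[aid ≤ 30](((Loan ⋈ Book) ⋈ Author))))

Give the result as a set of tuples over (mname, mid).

{(Ada, 26), (Ada, 40), (Jo, 26), (Jo, 40), (Ola, 26), (Ola, 40)}

Loan ⋈ Book (natural join on year): {(1998, Ada, 5, 2, Rae), (1998, Ada, 5, 2, Sam), (1998, Fay, 21, 31, Rae), (1998, Fay, 21, 31, Sam), (2020, Gus, 5, 7, Ada), (2020, Gus, 5, 7, Jo), (2020, Gus, 5, 7, Ola), (2020, Kim, 40, 16, Ada), (2020, Kim, 40, 16, Jo), (2020, Kim, 40, 16, Ola), (2020, Mo, 26, 25, Ada), (2020, Mo, 26, 25, Jo), (2020, Mo, 26, 25, Ola)}
(Loan ⋈ Book) ⋈ Author (natural join on mid): {(1998, Ada, 5, 2, Rae, 26, Omega), (1998, Ada, 5, 2, Rae, 38, Omega), (1998, Ada, 5, 2, Sam, 26, Omega), (1998, Ada, 5, 2, Sam, 38, Omega), (1998, Fay, 21, 31, Rae, 14, Omega), (1998, Fay, 21, 31, Rae, 33, Beta), (1998, Fay, 21, 31, Sam, 14, Omega), (1998, Fay, 21, 31, Sam, 33, Beta), (2020, Gus, 5, 7, Ada, 26, Omega), (2020, Gus, 5, 7, Ada, 38, Omega), (2020, Gus, 5, 7, Jo, 26, Omega), (2020, Gus, 5, 7, Jo, 38, Omega), (2020, Gus, 5, 7, Ola, 26, Omega), (2020, Gus, 5, 7, Ola, 38, Omega), (2020, Kim, 40, 16, Ada, 29, Argo), (2020, Kim, 40, 16, Jo, 29, Argo), (2020, Kim, 40, 16, Ola, 29, Argo), (2020, Mo, 26, 25, Ada, 13, Alpha), (2020, Mo, 26, 25, Ada, 32, Lyra), (2020, Mo, 26, 25, Jo, 13, Alpha), (2020, Mo, 26, 25, Jo, 32, Lyra), (2020, Mo, 26, 25, Ola, 13, Alpha), (2020, Mo, 26, 25, Ola, 32, Lyra)}
σ[aid ≤ 30]: keep tuples satisfying aid ≤ 30 → {(1998, Ada, 5, 2, Rae, 26, Omega), (1998, Ada, 5, 2, Rae, 38, Omega), (1998, Ada, 5, 2, Sam, 26, Omega), (1998, Ada, 5, 2, Sam, 38, Omega), (2020, Gus, 5, 7, Ada, 26, Omega), (2020, Gus, 5, 7, Ada, 38, Omega), (2020, Gus, 5, 7, Jo, 26, Omega), (2020, Gus, 5, 7, Jo, 38, Omega), (2020, Gus, 5, 7, Ola, 26, Omega), (2020, Gus, 5, 7, Ola, 38, Omega), (2020, Kim, 40, 16, Ada, 29, Argo), (2020, Kim, 40, 16, Jo, 29, Argo), (2020, Kim, 40, 16, Ola, 29, Argo), (2020, Mo, 26, 25, Ada, 13, Alpha), (2020, Mo, 26, 25, Ada, 32, Lyra), (2020, Mo, 26, 25, Jo, 13, Alpha), (2020, Mo, 26, 25, Jo, 32, Lyra), (2020, Mo, 26, 25, Ola, 13, Alpha), (2020, Mo, 26, 25, Ola, 32, Lyra)}
σ[title ≠ Omega]: keep tuples satisfying title ≠ Omega → {(2020, Kim, 40, 16, Ada, 29, Argo), (2020, Kim, 40, 16, Jo, 29, Argo), (2020, Kim, 40, 16, Ola, 29, Argo), (2020, Mo, 26, 25, Ada, 13, Alpha), (2020, Mo, 26, 25, Ada, 32, Lyra), (2020, Mo, 26, 25, Jo, 13, Alpha), (2020, Mo, 26, 25, Jo, 32, Lyra), (2020, Mo, 26, 25, Ola, 13, Alpha), (2020, Mo, 26, 25, Ola, 32, Lyra)}
π[mname, mid]: project onto (mname, mid) (3 duplicate(s) eliminated) → {(Ada, 26), (Ada, 40), (Jo, 26), (Jo, 40), (Ola, 26), (Ola, 40)}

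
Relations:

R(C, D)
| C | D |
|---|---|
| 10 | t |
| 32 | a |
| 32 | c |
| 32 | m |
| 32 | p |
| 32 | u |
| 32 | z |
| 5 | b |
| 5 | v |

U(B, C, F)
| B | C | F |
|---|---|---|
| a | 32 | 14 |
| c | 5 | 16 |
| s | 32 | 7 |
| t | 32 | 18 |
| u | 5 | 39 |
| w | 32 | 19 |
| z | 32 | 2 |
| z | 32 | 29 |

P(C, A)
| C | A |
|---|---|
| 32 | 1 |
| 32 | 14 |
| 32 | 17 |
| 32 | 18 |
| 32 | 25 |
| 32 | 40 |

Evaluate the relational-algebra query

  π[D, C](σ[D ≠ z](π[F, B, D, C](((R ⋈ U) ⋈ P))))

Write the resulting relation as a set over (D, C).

{(a, 32), (c, 32), (m, 32), (p, 32), (u, 32)}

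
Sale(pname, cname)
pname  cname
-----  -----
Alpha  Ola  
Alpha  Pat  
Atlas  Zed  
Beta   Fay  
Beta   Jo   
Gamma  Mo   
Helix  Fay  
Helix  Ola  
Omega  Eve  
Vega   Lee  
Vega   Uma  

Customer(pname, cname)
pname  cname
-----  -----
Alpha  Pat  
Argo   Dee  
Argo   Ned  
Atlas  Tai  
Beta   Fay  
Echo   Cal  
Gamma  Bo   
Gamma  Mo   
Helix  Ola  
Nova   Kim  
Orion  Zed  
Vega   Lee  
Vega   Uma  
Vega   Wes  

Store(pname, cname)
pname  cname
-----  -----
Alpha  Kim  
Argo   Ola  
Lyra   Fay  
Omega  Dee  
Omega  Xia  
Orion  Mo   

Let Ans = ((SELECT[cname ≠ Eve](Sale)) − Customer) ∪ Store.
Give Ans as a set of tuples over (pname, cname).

Apply σ_{cname ≠ Eve}; surviving tuples: {(Alpha, Ola), (Alpha, Pat), (Atlas, Zed), (Beta, Fay), (Beta, Jo), (Gamma, Mo), (Helix, Fay), (Helix, Ola), (Vega, Lee), (Vega, Uma)}
Difference: {(Alpha, Ola), (Alpha, Pat), (Atlas, Zed), (Beta, Fay), (Beta, Jo), (Gamma, Mo), (Helix, Fay), (Helix, Ola), (Vega, Lee), (Vega, Uma)} with {(Alpha, Pat), (Argo, Dee), (Argo, Ned), (Atlas, Tai), (Beta, Fay), (Echo, Cal), (Gamma, Bo), (Gamma, Mo), (Helix, Ola), (Nova, Kim), (Orion, Zed), (Vega, Lee), (Vega, Uma), (Vega, Wes)} → {(Alpha, Ola), (Atlas, Zed), (Beta, Jo), (Helix, Fay)}
Union: {(Alpha, Ola), (Atlas, Zed), (Beta, Jo), (Helix, Fay)} with {(Alpha, Kim), (Argo, Ola), (Lyra, Fay), (Omega, Dee), (Omega, Xia), (Orion, Mo)} → {(Alpha, Kim), (Alpha, Ola), (Argo, Ola), (Atlas, Zed), (Beta, Jo), (Helix, Fay), (Lyra, Fay), (Omega, Dee), (Omega, Xia), (Orion, Mo)}

{(Alpha, Kim), (Alpha, Ola), (Argo, Ola), (Atlas, Zed), (Beta, Jo), (Helix, Fay), (Lyra, Fay), (Omega, Dee), (Omega, Xia), (Orion, Mo)}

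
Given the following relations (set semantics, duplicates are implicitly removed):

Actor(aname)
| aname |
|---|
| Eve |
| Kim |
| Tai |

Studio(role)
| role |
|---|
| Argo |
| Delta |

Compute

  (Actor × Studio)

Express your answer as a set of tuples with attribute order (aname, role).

{(Eve, Argo), (Eve, Delta), (Kim, Argo), (Kim, Delta), (Tai, Argo), (Tai, Delta)}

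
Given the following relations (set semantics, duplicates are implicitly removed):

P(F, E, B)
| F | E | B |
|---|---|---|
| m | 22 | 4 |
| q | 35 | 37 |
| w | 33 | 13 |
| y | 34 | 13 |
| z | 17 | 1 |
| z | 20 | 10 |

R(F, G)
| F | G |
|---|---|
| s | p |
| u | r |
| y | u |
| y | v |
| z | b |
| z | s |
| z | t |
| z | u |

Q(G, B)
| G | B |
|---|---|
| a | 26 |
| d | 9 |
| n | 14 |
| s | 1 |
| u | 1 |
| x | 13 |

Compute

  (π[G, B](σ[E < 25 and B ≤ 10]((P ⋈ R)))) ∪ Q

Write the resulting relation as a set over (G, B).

P ⋈ R (natural join on F): {(y, 34, 13, u), (y, 34, 13, v), (z, 17, 1, b), (z, 17, 1, s), (z, 17, 1, t), (z, 17, 1, u), (z, 20, 10, b), (z, 20, 10, s), (z, 20, 10, t), (z, 20, 10, u)}
Selection E < 25 and B ≤ 10: {(z, 17, 1, b), (z, 17, 1, s), (z, 17, 1, t), (z, 17, 1, u), (z, 20, 10, b), (z, 20, 10, s), (z, 20, 10, t), (z, 20, 10, u)}
Projecting to G, B: {(b, 1), (b, 10), (s, 1), (s, 10), (t, 1), (t, 10), (u, 1), (u, 10)}
Union: {(b, 1), (b, 10), (s, 1), (s, 10), (t, 1), (t, 10), (u, 1), (u, 10)} with {(a, 26), (d, 9), (n, 14), (s, 1), (u, 1), (x, 13)} → {(a, 26), (b, 1), (b, 10), (d, 9), (n, 14), (s, 1), (s, 10), (t, 1), (t, 10), (u, 1), (u, 10), (x, 13)}

{(a, 26), (b, 1), (b, 10), (d, 9), (n, 14), (s, 1), (s, 10), (t, 1), (t, 10), (u, 1), (u, 10), (x, 13)}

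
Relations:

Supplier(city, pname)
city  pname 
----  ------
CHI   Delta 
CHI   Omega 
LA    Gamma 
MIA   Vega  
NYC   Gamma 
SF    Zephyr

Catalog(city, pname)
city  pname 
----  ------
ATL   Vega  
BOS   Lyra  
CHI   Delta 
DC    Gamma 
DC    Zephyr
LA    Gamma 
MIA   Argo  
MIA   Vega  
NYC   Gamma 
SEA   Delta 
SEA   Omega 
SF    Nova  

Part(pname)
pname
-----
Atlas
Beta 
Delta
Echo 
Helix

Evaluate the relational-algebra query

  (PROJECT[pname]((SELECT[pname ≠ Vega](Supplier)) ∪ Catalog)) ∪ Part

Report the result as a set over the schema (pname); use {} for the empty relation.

{Argo, Atlas, Beta, Delta, Echo, Gamma, Helix, Lyra, Nova, Omega, Vega, Zephyr}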